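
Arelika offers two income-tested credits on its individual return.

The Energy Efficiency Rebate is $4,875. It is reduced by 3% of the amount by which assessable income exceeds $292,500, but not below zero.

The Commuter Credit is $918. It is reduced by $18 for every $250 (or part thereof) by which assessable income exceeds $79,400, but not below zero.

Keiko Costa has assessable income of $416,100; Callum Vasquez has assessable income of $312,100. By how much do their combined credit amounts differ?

Keiko ($416,100): Energy Efficiency Rebate: 3% of the $123,600 excess over $292,500 is $3,708; credit = $4,875 − $3,708 = $1,167. Commuter Credit: income exceeds $79,400 by $336,700 → 1347 increments × $18 = $24,246 ≥ base, so the credit is $0. total $1,167 + $0 = $1,167
Callum ($312,100): Energy Efficiency Rebate: 3% of the $19,600 excess over $292,500 is $588; credit = $4,875 − $588 = $4,287. Commuter Credit: income exceeds $79,400 by $232,700 → 931 increments × $18 = $16,758 ≥ base, so the credit is $0. total $4,287 + $0 = $4,287
Difference: |$1,167 − $4,287| = $3,120.

$3,120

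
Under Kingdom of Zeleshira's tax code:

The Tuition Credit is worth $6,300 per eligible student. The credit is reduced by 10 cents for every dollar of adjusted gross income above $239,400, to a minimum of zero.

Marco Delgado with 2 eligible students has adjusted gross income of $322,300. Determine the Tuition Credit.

$4,310

Tuition Credit: base = 2 × $6,300 = $12,600. 10% of the $82,900 excess over $239,400 is $8,290; credit = $12,600 − $8,290 = $4,310.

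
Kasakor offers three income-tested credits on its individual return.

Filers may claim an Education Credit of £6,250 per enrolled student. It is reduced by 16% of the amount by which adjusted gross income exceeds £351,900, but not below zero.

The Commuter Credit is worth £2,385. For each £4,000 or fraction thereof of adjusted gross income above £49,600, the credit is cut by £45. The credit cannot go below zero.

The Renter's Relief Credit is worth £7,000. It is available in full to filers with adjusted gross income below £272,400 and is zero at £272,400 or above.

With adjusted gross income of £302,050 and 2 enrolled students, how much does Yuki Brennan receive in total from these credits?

£12,500

Education Credit: base = 2 × £6,250 = £12,500. £302,050 is at or below the £351,900 threshold, so the full £12,500 applies.
Commuter Credit: income exceeds £49,600 by £252,450 → 64 increments × £45 = £2,880 ≥ base, so the credit is £0.
Renter's Relief Credit: £302,050 meets or exceeds the £272,400 cutoff, so the credit is £0.
Total: £12,500 + £0 + £0 = £12,500.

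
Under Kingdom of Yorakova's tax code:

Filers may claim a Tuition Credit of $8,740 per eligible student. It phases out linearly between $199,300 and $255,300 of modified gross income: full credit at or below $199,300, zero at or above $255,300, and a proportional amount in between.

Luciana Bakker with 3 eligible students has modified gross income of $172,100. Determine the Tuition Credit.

Tuition Credit: base = 3 × $8,740 = $26,220. $172,100 is at or below the $199,300 threshold, so the full $26,220 applies.

$26,220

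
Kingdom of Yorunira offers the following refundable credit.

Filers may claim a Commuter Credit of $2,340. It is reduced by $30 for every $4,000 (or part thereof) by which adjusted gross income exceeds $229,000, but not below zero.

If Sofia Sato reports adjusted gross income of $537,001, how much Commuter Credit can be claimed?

Commuter Credit: income exceeds $229,000 by $308,001 → 78 increments × $30 = $2,340 ≥ base, so the credit is $0.

$0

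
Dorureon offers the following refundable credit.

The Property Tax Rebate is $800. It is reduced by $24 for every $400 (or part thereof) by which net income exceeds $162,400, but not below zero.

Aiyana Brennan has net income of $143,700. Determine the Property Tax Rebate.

$800

Property Tax Rebate: $143,700 is at or below the $162,400 threshold, so the full $800 applies.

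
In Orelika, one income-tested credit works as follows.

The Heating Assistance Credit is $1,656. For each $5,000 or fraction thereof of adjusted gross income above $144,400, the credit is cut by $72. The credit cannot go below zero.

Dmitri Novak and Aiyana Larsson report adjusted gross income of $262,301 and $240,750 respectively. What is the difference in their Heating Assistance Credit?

$216

Dmitri ($262,301): Heating Assistance Credit: income exceeds $144,400 by $117,901 → 24 increments × $72 = $1,728 ≥ base, so the credit is $0.
Aiyana ($240,750): Heating Assistance Credit: income exceeds $144,400 by $96,350, which is 20 full-or-partial $5,000 increments; reduction = 20 × $72 = $1,440, leaving $216.
Difference: |$0 − $216| = $216.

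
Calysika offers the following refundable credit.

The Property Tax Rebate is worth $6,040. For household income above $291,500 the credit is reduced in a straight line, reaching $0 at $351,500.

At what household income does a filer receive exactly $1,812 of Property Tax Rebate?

$333,500

$1,812 is 1,812/6,040 of the full $6,040, so 4,228/6,040 of the $60,000 range has been used: income = $291,500 + $60,000 × 4,228/6,040 = $333,500.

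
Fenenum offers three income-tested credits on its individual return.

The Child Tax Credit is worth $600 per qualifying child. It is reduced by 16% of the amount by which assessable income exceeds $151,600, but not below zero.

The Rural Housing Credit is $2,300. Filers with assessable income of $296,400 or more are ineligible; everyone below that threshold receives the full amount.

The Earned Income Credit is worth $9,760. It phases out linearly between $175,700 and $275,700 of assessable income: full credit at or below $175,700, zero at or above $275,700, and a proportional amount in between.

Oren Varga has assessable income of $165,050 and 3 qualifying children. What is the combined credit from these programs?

Child Tax Credit: base = 3 × $600 = $1,800. 16% of the $13,450 excess over $151,600 is $2,152 ≥ base, so the credit is $0.
Rural Housing Credit: $165,050 is below the $296,400 cutoff, so the full $2,300 applies.
Earned Income Credit: $165,050 is at or below the $175,700 threshold, so the full $9,760 applies.
Total: $0 + $2,300 + $9,760 = $12,060.

$12,060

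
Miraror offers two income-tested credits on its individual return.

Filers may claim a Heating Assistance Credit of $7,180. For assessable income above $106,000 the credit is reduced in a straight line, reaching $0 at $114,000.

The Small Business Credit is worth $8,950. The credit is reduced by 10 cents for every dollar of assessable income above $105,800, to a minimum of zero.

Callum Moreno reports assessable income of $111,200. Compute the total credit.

Heating Assistance Credit: $111,200 is $5,200 into a $8,000 phase-out range, leaving 2,800/8,000 of the credit: $7,180 × 2,800/8,000 = $2,513.
Small Business Credit: 10% of the $5,400 excess over $105,800 is $540; credit = $8,950 − $540 = $8,410.
Total: $2,513 + $8,410 = $10,923.

$10,923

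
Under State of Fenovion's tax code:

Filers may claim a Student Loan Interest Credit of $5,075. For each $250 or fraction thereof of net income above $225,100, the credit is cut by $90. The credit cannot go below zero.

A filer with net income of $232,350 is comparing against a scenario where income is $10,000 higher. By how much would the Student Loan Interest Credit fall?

$2,465

At $232,350 — income exceeds $225,100 by $7,250, which is 29 full-or-partial $250 increments; reduction = 29 × $90 = $2,610, leaving $2,465.
At $242,350 — income exceeds $225,100 by $17,250 → 69 increments × $90 = $6,210 ≥ base, so the credit is $0.
Lost: $2,465 − $0 = $2,465.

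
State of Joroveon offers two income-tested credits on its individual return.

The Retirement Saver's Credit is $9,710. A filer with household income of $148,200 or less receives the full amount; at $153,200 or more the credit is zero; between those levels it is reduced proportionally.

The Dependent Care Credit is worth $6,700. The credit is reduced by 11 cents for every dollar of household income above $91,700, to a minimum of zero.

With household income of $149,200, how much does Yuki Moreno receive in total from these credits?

$8,143

Retirement Saver's Credit: $149,200 is $1,000 into a $5,000 phase-out range, leaving 4,000/5,000 of the credit: $9,710 × 4,000/5,000 = $7,768.
Dependent Care Credit: 11% of the $57,500 excess over $91,700 is $6,325; credit = $6,700 − $6,325 = $375.
Total: $7,768 + $375 = $8,143.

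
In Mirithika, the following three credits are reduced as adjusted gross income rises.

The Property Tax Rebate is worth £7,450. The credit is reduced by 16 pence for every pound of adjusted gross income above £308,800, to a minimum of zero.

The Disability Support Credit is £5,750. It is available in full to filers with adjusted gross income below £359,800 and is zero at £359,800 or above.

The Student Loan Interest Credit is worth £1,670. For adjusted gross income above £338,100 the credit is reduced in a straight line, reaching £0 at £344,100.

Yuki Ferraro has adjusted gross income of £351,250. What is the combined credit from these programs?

Property Tax Rebate: 16% of the £42,450 excess over £308,800 is £6,792; credit = £7,450 − £6,792 = £658.
Disability Support Credit: £351,250 is below the £359,800 cutoff, so the full £5,750 applies.
Student Loan Interest Credit: £351,250 is at or above £344,100, so the credit is £0.
Total: £658 + £5,750 + £0 = £6,408.

£6,408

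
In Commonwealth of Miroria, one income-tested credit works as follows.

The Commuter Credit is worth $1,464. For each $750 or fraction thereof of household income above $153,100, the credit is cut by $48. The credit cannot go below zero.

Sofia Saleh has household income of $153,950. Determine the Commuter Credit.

$1,368

Commuter Credit: income exceeds $153,100 by $850, which is 2 full-or-partial $750 increments; reduction = 2 × $48 = $96, leaving $1,368.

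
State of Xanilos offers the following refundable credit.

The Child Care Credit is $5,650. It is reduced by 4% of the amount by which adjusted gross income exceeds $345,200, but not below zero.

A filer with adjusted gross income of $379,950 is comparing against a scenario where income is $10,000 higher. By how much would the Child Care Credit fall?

$400

At $379,950 — 4% of the $34,750 excess over $345,200 is $1,390; credit = $5,650 − $1,390 = $4,260.
At $389,950 — 4% of the $44,750 excess over $345,200 is $1,790; credit = $5,650 − $1,790 = $3,860.
Lost: $4,260 − $3,860 = $400.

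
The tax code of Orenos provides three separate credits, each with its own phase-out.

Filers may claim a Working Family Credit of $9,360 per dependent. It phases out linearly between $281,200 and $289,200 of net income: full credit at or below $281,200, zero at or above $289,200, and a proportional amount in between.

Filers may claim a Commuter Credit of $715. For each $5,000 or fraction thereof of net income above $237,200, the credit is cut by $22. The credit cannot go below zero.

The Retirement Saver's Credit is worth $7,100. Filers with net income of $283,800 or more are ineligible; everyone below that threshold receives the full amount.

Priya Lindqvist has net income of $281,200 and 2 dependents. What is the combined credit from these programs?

Working Family Credit: base = 2 × $9,360 = $18,720. $281,200 is at or below the $281,200 threshold, so the full $18,720 applies.
Commuter Credit: income exceeds $237,200 by $44,000, which is 9 full-or-partial $5,000 increments; reduction = 9 × $22 = $198, leaving $517.
Retirement Saver's Credit: $281,200 is below the $283,800 cutoff, so the full $7,100 applies.
Total: $18,720 + $517 + $7,100 = $26,337.

$26,337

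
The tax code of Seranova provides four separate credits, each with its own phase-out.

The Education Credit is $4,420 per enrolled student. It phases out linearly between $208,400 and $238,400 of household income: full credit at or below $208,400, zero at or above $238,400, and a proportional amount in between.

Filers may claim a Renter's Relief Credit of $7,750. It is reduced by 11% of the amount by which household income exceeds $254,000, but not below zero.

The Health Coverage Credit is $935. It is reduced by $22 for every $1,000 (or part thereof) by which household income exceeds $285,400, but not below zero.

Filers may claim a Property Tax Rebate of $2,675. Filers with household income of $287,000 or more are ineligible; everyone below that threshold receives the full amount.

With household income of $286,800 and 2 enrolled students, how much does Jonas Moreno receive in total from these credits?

$7,708

Education Credit: base = 2 × $4,420 = $8,840. $286,800 is at or above $238,400, so the credit is $0.
Renter's Relief Credit: 11% of the $32,800 excess over $254,000 is $3,608; credit = $7,750 − $3,608 = $4,142.
Health Coverage Credit: income exceeds $285,400 by $1,400, which is 2 full-or-partial $1,000 increments; reduction = 2 × $22 = $44, leaving $891.
Property Tax Rebate: $286,800 is below the $287,000 cutoff, so the full $2,675 applies.
Total: $0 + $4,142 + $891 + $2,675 = $7,708.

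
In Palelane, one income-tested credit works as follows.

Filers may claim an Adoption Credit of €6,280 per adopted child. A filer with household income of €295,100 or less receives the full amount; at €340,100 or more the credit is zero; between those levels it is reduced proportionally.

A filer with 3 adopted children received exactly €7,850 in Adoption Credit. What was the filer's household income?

€321,350

Full credit = 3 × €6,280 = €18,840.
€7,850 is 7,850/18,840 of the full €18,840, so 10,990/18,840 of the €45,000 range has been used: income = €295,100 + €45,000 × 10,990/18,840 = €321,350.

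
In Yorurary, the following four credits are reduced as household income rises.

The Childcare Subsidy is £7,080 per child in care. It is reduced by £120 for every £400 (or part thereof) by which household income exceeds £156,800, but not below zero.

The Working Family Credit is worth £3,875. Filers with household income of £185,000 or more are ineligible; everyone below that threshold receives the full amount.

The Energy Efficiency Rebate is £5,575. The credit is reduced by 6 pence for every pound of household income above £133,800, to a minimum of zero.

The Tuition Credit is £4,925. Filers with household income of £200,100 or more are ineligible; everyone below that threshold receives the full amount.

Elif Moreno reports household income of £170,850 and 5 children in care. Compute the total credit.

£43,232

Childcare Subsidy: base = 5 × £7,080 = £35,400. income exceeds £156,800 by £14,050, which is 36 full-or-partial £400 increments; reduction = 36 × £120 = £4,320, leaving £31,080.
Working Family Credit: £170,850 is below the £185,000 cutoff, so the full £3,875 applies.
Energy Efficiency Rebate: 6% of the £37,050 excess over £133,800 is £2,223; credit = £5,575 − £2,223 = £3,352.
Tuition Credit: £170,850 is below the £200,100 cutoff, so the full £4,925 applies.
Total: £31,080 + £3,875 + £3,352 + £4,925 = £43,232.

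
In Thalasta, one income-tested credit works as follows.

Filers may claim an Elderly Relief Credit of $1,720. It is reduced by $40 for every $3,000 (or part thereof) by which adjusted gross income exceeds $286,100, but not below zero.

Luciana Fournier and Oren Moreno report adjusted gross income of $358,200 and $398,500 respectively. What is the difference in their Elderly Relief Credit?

Luciana ($358,200): Elderly Relief Credit: income exceeds $286,100 by $72,100, which is 25 full-or-partial $3,000 increments; reduction = 25 × $40 = $1,000, leaving $720.
Oren ($398,500): Elderly Relief Credit: income exceeds $286,100 by $112,400, which is 38 full-or-partial $3,000 increments; reduction = 38 × $40 = $1,520, leaving $200.
Difference: |$720 − $200| = $520.

$520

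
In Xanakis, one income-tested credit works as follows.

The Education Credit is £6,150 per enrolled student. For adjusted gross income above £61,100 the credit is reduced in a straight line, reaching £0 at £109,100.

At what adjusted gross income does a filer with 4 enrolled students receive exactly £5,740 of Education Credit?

Full credit = 4 × £6,150 = £24,600.
£5,740 is 5,740/24,600 of the full £24,600, so 18,860/24,600 of the £48,000 range has been used: income = £61,100 + £48,000 × 18,860/24,600 = £97,900.

£97,900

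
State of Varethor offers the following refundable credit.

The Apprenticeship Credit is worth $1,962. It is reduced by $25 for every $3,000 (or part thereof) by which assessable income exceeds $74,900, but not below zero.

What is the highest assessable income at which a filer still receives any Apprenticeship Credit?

After 78 increments the reduction is 78 × $25 = $1,950, leaving $12; one more increment wipes it out. Increment 78 ends at excess 78 × $3,000 = $234,000, so the highest qualifying income is $74,900 + $234,000 = $308,900.

$308,900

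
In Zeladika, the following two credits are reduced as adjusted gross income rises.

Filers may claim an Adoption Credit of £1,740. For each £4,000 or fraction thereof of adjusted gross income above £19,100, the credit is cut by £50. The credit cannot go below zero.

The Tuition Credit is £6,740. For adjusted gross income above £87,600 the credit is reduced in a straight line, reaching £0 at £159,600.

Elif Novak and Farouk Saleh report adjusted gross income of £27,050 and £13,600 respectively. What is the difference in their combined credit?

£100

Elif (£27,050): Adoption Credit: income exceeds £19,100 by £7,950, which is 2 full-or-partial £4,000 increments; reduction = 2 × £50 = £100, leaving £1,640. Tuition Credit: £27,050 is at or below the £87,600 threshold, so the full £6,740 applies. total £1,640 + £6,740 = £8,380
Farouk (£13,600): Adoption Credit: £13,600 is at or below the £19,100 threshold, so the full £1,740 applies. Tuition Credit: £13,600 is at or below the £87,600 threshold, so the full £6,740 applies. total £1,740 + £6,740 = £8,480
Difference: |£8,380 − £8,480| = £100.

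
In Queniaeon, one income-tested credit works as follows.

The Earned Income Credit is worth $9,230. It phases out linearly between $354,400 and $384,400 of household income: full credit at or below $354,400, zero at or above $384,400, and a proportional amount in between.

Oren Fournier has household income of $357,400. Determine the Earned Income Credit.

Earned Income Credit: $357,400 is $3,000 into a $30,000 phase-out range, leaving 27,000/30,000 of the credit: $9,230 × 27,000/30,000 = $8,307.

$8,307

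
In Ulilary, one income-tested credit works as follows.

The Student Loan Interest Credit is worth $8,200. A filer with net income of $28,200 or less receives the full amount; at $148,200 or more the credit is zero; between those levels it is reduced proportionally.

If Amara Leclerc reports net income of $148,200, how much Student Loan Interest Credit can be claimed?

Student Loan Interest Credit: $148,200 is at or above $148,200, so the credit is $0.

$0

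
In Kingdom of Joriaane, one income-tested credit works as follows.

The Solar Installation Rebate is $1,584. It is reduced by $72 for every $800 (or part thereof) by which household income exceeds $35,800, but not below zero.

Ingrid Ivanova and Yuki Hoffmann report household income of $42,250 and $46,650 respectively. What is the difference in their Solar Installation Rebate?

Ingrid ($42,250): Solar Installation Rebate: income exceeds $35,800 by $6,450, which is 9 full-or-partial $800 increments; reduction = 9 × $72 = $648, leaving $936.
Yuki ($46,650): Solar Installation Rebate: income exceeds $35,800 by $10,850, which is 14 full-or-partial $800 increments; reduction = 14 × $72 = $1,008, leaving $576.
Difference: |$936 − $576| = $360.

$360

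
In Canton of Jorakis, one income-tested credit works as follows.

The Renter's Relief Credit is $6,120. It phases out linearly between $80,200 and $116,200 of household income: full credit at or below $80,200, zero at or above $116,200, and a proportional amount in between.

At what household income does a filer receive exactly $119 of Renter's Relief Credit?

$115,500

$119 is 119/6,120 of the full $6,120, so 6,001/6,120 of the $36,000 range has been used: income = $80,200 + $36,000 × 6,001/6,120 = $115,500.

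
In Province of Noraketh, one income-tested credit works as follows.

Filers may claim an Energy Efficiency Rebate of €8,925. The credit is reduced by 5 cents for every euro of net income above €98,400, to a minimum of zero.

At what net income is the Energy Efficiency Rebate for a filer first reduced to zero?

The credit falls by 5% of each euro above €98,400, so it reaches zero when the excess is €8,925 / 5% = €178,500: income = €98,400 + €178,500 = €276,900.

€276,900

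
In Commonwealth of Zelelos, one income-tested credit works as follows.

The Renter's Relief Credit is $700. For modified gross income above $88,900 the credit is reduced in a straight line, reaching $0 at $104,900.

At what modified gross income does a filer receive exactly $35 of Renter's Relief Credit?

$35 is 35/700 of the full $700, so 665/700 of the $16,000 range has been used: income = $88,900 + $16,000 × 665/700 = $104,100.

$104,100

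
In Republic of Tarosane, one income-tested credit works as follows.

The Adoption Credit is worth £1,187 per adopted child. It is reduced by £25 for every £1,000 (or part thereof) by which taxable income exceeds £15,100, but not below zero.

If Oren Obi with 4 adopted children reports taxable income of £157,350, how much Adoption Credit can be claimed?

Adoption Credit: base = 4 × £1,187 = £4,748. income exceeds £15,100 by £142,250, which is 143 full-or-partial £1,000 increments; reduction = 143 × £25 = £3,575, leaving £1,173.

£1,173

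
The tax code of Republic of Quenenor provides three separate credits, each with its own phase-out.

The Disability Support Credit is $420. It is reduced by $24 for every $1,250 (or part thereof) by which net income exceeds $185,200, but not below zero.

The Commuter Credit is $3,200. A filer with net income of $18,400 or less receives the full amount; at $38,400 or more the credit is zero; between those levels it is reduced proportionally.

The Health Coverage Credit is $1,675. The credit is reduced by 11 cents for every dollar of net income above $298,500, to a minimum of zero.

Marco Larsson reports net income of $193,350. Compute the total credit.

$1,927

Disability Support Credit: income exceeds $185,200 by $8,150, which is 7 full-or-partial $1,250 increments; reduction = 7 × $24 = $168, leaving $252.
Commuter Credit: $193,350 is at or above $38,400, so the credit is $0.
Health Coverage Credit: $193,350 is at or below the $298,500 threshold, so the full $1,675 applies.
Total: $252 + $0 + $1,675 = $1,927.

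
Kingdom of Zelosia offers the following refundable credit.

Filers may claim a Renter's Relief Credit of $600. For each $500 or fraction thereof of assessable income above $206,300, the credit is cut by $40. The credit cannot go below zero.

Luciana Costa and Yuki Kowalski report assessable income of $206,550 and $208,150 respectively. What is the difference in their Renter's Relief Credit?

Luciana ($206,550): Renter's Relief Credit: income exceeds $206,300 by $250, which is 1 full-or-partial $500 increment; reduction = 1 × $40 = $40, leaving $560.
Yuki ($208,150): Renter's Relief Credit: income exceeds $206,300 by $1,850, which is 4 full-or-partial $500 increments; reduction = 4 × $40 = $160, leaving $440.
Difference: |$560 − $440| = $120.

$120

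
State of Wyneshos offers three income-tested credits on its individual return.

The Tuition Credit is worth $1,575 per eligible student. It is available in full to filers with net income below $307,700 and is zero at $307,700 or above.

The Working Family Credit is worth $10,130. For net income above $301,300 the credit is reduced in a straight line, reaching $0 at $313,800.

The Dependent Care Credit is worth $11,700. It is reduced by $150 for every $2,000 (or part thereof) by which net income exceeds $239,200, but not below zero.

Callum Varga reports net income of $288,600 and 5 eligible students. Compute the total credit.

$25,955

Tuition Credit: base = 5 × $1,575 = $7,875. $288,600 is below the $307,700 cutoff, so the full $7,875 applies.
Working Family Credit: $288,600 is at or below the $301,300 threshold, so the full $10,130 applies.
Dependent Care Credit: income exceeds $239,200 by $49,400, which is 25 full-or-partial $2,000 increments; reduction = 25 × $150 = $3,750, leaving $7,950.
Total: $7,875 + $10,130 + $7,950 = $25,955.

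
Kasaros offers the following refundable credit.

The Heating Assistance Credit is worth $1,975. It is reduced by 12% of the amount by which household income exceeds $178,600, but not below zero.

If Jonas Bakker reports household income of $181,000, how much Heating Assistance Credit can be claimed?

Heating Assistance Credit: 12% of the $2,400 excess over $178,600 is $288; credit = $1,975 − $288 = $1,687.

$1,687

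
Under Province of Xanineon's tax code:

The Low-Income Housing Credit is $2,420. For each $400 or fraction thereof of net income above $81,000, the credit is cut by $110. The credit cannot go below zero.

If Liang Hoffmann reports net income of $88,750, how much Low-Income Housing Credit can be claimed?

Low-Income Housing Credit: income exceeds $81,000 by $7,750, which is 20 full-or-partial $400 increments; reduction = 20 × $110 = $2,200, leaving $220.

$220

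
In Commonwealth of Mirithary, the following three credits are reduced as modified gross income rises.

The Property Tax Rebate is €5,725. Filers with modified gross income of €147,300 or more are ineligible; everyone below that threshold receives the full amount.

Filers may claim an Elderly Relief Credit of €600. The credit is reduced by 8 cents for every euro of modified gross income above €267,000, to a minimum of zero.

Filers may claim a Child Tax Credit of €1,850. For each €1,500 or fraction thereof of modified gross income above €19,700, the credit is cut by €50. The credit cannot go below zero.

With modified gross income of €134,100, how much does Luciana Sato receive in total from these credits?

€6,325

Property Tax Rebate: €134,100 is below the €147,300 cutoff, so the full €5,725 applies.
Elderly Relief Credit: €134,100 is at or below the €267,000 threshold, so the full €600 applies.
Child Tax Credit: income exceeds €19,700 by €114,400 → 77 increments × €50 = €3,850 ≥ base, so the credit is €0.
Total: €5,725 + €600 + €0 = €6,325.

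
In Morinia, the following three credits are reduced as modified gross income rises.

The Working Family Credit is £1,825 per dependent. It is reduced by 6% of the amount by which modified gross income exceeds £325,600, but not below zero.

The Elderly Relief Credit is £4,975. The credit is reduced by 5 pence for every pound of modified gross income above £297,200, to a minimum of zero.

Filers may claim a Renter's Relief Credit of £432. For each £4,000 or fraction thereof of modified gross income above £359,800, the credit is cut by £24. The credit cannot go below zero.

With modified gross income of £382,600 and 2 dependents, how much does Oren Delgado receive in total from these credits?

£1,223

Working Family Credit: base = 2 × £1,825 = £3,650. 6% of the £57,000 excess over £325,600 is £3,420; credit = £3,650 − £3,420 = £230.
Elderly Relief Credit: 5% of the £85,400 excess over £297,200 is £4,270; credit = £4,975 − £4,270 = £705.
Renter's Relief Credit: income exceeds £359,800 by £22,800, which is 6 full-or-partial £4,000 increments; reduction = 6 × £24 = £144, leaving £288.
Total: £230 + £705 + £288 = £1,223.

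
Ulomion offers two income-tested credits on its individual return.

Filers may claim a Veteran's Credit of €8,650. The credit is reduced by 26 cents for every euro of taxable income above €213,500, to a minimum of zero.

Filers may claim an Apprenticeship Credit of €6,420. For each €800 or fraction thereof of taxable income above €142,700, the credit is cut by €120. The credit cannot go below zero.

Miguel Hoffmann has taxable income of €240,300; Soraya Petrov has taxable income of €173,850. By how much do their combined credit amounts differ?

€8,708

Miguel (€240,300): Veteran's Credit: 26% of the €26,800 excess over €213,500 is €6,968; credit = €8,650 − €6,968 = €1,682. Apprenticeship Credit: income exceeds €142,700 by €97,600 → 122 increments × €120 = €14,640 ≥ base, so the credit is €0. total €1,682 + €0 = €1,682
Soraya (€173,850): Veteran's Credit: €173,850 is at or below the €213,500 threshold, so the full €8,650 applies. Apprenticeship Credit: income exceeds €142,700 by €31,150, which is 39 full-or-partial €800 increments; reduction = 39 × €120 = €4,680, leaving €1,740. total €8,650 + €1,740 = €10,390
Difference: |€1,682 − €10,390| = €8,708.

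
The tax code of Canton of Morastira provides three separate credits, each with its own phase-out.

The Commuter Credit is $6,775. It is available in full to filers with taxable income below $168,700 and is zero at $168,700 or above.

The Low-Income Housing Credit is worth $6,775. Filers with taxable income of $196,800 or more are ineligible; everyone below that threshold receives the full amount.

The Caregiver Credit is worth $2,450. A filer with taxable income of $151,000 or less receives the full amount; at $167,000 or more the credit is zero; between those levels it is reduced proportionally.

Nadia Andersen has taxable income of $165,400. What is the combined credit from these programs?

Commuter Credit: $165,400 is below the $168,700 cutoff, so the full $6,775 applies.
Low-Income Housing Credit: $165,400 is below the $196,800 cutoff, so the full $6,775 applies.
Caregiver Credit: $165,400 is $14,400 into a $16,000 phase-out range, leaving 1,600/16,000 of the credit: $2,450 × 1,600/16,000 = $245.
Total: $6,775 + $6,775 + $245 = $13,795.

$13,795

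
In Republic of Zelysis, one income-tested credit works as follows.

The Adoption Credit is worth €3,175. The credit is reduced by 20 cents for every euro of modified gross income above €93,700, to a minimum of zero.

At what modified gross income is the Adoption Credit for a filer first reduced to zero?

€109,575

The credit falls by 20% of each euro above €93,700, so it reaches zero when the excess is €3,175 / 20% = €15,875: income = €93,700 + €15,875 = €109,575.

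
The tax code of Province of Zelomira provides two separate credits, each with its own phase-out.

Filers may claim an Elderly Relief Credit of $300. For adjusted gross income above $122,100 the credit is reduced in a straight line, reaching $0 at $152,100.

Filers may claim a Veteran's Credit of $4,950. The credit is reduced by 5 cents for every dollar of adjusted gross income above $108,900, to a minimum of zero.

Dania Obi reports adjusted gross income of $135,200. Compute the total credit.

$3,804

Elderly Relief Credit: $135,200 is $13,100 into a $30,000 phase-out range, leaving 16,900/30,000 of the credit: $300 × 16,900/30,000 = $169.
Veteran's Credit: 5% of the $26,300 excess over $108,900 is $1,315; credit = $4,950 − $1,315 = $3,635.
Total: $169 + $3,635 = $3,804.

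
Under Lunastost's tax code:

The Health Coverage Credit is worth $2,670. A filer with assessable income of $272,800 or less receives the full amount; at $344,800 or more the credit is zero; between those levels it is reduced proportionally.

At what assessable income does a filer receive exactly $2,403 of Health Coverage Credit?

$2,403 is 2,403/2,670 of the full $2,670, so 267/2,670 of the $72,000 range has been used: income = $272,800 + $72,000 × 267/2,670 = $280,000.

$280,000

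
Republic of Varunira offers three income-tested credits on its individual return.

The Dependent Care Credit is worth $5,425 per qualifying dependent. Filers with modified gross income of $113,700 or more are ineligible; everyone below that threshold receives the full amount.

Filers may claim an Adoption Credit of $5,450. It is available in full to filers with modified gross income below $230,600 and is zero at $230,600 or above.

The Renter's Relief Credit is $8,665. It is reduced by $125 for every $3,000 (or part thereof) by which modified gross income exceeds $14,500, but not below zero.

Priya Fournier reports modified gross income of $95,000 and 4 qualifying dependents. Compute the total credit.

Dependent Care Credit: base = 4 × $5,425 = $21,700. $95,000 is below the $113,700 cutoff, so the full $21,700 applies.
Adoption Credit: $95,000 is below the $230,600 cutoff, so the full $5,450 applies.
Renter's Relief Credit: income exceeds $14,500 by $80,500, which is 27 full-or-partial $3,000 increments; reduction = 27 × $125 = $3,375, leaving $5,290.
Total: $21,700 + $5,450 + $5,290 = $32,440.

$32,440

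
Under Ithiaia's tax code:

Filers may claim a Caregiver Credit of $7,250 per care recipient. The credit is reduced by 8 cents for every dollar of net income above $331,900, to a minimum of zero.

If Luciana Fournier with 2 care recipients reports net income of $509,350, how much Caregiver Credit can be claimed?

Caregiver Credit: base = 2 × $7,250 = $14,500. 8% of the $177,450 excess over $331,900 is $14,196; credit = $14,500 − $14,196 = $304.

$304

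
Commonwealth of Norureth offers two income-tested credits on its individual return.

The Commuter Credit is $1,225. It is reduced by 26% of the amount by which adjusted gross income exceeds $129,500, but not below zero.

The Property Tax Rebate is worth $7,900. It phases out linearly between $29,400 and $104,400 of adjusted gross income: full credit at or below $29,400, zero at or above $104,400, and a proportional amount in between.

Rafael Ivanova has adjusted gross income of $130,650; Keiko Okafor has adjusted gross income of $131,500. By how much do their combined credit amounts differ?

$221

Rafael ($130,650): Commuter Credit: 26% of the $1,150 excess over $129,500 is $299; credit = $1,225 − $299 = $926. Property Tax Rebate: $130,650 is at or above $104,400, so the credit is $0. total $926 + $0 = $926
Keiko ($131,500): Commuter Credit: 26% of the $2,000 excess over $129,500 is $520; credit = $1,225 − $520 = $705. Property Tax Rebate: $131,500 is at or above $104,400, so the credit is $0. total $705 + $0 = $705
Difference: |$926 − $705| = $221.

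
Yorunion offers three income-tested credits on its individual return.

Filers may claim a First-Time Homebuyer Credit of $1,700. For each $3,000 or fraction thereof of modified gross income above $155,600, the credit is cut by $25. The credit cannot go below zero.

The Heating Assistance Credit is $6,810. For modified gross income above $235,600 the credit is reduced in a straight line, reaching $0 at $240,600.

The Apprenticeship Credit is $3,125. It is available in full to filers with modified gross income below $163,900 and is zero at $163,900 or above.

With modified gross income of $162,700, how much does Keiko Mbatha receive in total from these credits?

First-Time Homebuyer Credit: income exceeds $155,600 by $7,100, which is 3 full-or-partial $3,000 increments; reduction = 3 × $25 = $75, leaving $1,625.
Heating Assistance Credit: $162,700 is at or below the $235,600 threshold, so the full $6,810 applies.
Apprenticeship Credit: $162,700 is below the $163,900 cutoff, so the full $3,125 applies.
Total: $1,625 + $6,810 + $3,125 = $11,560.

$11,560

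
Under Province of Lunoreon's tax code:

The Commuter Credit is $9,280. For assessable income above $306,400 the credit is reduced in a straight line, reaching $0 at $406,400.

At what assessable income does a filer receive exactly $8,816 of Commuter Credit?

$8,816 is 8,816/9,280 of the full $9,280, so 464/9,280 of the $100,000 range has been used: income = $306,400 + $100,000 × 464/9,280 = $311,400.

$311,400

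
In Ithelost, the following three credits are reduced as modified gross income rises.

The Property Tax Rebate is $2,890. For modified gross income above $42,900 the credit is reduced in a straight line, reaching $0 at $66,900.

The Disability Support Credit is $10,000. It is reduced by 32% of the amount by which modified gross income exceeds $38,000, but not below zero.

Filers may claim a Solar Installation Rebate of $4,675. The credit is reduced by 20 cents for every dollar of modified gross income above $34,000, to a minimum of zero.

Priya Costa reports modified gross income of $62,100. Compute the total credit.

Property Tax Rebate: $62,100 is $19,200 into a $24,000 phase-out range, leaving 4,800/24,000 of the credit: $2,890 × 4,800/24,000 = $578.
Disability Support Credit: 32% of the $24,100 excess over $38,000 is $7,712; credit = $10,000 − $7,712 = $2,288.
Solar Installation Rebate: 20% of the $28,100 excess over $34,000 is $5,620 ≥ base, so the credit is $0.
Total: $578 + $2,288 + $0 = $2,866.

$2,866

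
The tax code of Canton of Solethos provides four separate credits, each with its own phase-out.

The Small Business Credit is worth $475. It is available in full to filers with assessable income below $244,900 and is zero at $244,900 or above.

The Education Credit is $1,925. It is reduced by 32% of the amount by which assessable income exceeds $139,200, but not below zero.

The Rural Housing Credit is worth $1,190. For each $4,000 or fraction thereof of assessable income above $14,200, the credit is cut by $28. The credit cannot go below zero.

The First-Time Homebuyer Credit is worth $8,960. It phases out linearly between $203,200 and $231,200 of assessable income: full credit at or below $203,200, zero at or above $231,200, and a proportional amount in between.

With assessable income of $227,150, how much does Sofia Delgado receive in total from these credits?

Small Business Credit: $227,150 is below the $244,900 cutoff, so the full $475 applies.
Education Credit: 32% of the $87,950 excess over $139,200 is $28,144 ≥ base, so the credit is $0.
Rural Housing Credit: income exceeds $14,200 by $212,950 → 54 increments × $28 = $1,512 ≥ base, so the credit is $0.
First-Time Homebuyer Credit: $227,150 is $23,950 into a $28,000 phase-out range, leaving 4,050/28,000 of the credit: $8,960 × 4,050/28,000 = $1,296.
Total: $475 + $0 + $0 + $1,296 = $1,771.

$1,771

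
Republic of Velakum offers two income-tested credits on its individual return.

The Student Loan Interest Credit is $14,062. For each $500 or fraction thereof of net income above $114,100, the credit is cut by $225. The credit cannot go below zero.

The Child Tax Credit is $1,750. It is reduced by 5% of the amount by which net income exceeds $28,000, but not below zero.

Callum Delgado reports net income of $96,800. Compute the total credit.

Student Loan Interest Credit: $96,800 is at or below the $114,100 threshold, so the full $14,062 applies.
Child Tax Credit: 5% of the $68,800 excess over $28,000 is $3,440 ≥ base, so the credit is $0.
Total: $14,062 + $0 = $14,062.

$14,062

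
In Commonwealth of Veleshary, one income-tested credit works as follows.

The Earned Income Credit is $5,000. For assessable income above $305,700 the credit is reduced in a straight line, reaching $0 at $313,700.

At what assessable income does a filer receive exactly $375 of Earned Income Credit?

$375 is 375/5,000 of the full $5,000, so 4,625/5,000 of the $8,000 range has been used: income = $305,700 + $8,000 × 4,625/5,000 = $313,100.

$313,100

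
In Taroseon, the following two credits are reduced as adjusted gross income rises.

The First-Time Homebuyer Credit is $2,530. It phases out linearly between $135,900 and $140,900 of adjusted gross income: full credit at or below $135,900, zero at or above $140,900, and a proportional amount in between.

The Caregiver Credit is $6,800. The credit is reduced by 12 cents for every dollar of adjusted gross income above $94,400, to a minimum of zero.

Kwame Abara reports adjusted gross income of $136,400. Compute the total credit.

First-Time Homebuyer Credit: $136,400 is $500 into a $5,000 phase-out range, leaving 4,500/5,000 of the credit: $2,530 × 4,500/5,000 = $2,277.
Caregiver Credit: 12% of the $42,000 excess over $94,400 is $5,040; credit = $6,800 − $5,040 = $1,760.
Total: $2,277 + $1,760 = $4,037.

$4,037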